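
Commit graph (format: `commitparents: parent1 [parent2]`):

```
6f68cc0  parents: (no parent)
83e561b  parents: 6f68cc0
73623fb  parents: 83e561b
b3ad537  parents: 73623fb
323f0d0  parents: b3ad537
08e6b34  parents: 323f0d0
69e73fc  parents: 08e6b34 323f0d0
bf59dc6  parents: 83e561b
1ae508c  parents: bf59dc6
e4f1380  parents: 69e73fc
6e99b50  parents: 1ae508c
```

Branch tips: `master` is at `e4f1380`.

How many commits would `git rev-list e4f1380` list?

8

Walking parent pointers from e4f1380: reachable set = {08e6b34, 323f0d0, 69e73fc, 6f68cc0, 73623fb, 83e561b, b3ad537, e4f1380}.
That is 8 commits.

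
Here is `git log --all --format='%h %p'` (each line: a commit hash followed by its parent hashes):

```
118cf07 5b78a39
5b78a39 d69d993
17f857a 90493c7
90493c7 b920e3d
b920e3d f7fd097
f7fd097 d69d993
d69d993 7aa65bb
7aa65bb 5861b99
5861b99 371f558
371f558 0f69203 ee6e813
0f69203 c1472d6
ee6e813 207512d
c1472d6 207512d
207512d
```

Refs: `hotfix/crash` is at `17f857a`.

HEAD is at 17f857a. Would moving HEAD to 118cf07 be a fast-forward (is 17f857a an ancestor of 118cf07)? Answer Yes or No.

No

A fast-forward from 17f857a to 118cf07 is possible iff 17f857a is an ancestor of 118cf07.
Ancestors of 118cf07: {0f69203, 118cf07, 207512d, 371f558, 5861b99, 5b78a39, 7aa65bb, c1472d6, d69d993, ee6e813}.
17f857a is not among them, so fast-forward is not possible.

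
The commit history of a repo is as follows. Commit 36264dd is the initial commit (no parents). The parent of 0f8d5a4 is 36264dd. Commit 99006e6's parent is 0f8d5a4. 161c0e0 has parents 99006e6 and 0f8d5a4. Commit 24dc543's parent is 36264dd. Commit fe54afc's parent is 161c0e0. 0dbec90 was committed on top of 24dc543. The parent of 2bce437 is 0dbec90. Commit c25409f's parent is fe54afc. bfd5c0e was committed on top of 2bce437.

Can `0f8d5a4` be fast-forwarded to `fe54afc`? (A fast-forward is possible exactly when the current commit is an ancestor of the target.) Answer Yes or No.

A fast-forward from 0f8d5a4 to fe54afc is possible iff 0f8d5a4 is an ancestor of fe54afc.
Ancestors of fe54afc: {0f8d5a4, 161c0e0, 36264dd, 99006e6, fe54afc}.
0f8d5a4 is among them, so fast-forward is possible.

Yes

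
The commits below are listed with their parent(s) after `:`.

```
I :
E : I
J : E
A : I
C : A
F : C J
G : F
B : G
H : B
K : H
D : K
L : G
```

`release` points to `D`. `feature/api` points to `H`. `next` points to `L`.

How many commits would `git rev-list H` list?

Walking parent pointers from H: reachable set = {A, B, C, E, F, G, H, I, J}.
That is 9 commits.

9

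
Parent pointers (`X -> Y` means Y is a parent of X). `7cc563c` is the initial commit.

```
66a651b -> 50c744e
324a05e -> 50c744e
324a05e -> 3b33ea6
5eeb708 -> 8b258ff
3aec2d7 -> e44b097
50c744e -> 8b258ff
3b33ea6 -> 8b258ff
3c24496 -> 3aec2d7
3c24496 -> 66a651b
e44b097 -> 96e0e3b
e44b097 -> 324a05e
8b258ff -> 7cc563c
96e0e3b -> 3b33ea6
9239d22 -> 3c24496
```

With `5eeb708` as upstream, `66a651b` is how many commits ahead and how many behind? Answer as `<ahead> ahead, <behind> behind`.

2 ahead, 1 behind

Reachable from 66a651b: {50c744e, 66a651b, 7cc563c, 8b258ff}.
Reachable from 5eeb708: {5eeb708, 7cc563c, 8b258ff}.
Only in 66a651b's history (ahead): {50c744e, 66a651b} — 2.
Only in 5eeb708's history (behind): {5eeb708} — 1.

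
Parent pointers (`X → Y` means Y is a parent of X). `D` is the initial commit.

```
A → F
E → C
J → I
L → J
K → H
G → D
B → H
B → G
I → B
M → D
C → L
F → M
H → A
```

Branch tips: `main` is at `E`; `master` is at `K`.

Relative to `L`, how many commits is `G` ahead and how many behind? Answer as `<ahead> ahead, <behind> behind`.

Reachable from G: {D, G}.
Reachable from L: {A, B, D, F, G, H, I, J, L, M}.
Only in G's history (ahead): {} — 0.
Only in L's history (behind): {A, B, F, H, I, J, L, M} — 8.

0 ahead, 8 behind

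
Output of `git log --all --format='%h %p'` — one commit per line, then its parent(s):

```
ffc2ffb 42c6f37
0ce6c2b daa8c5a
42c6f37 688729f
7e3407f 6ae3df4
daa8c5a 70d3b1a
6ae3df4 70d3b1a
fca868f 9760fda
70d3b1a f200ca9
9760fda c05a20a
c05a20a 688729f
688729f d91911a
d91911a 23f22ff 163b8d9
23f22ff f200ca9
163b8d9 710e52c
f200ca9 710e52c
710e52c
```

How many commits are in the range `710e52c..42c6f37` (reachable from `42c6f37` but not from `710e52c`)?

6

Reachable from 42c6f37: {163b8d9, 23f22ff, 42c6f37, 688729f, 710e52c, d91911a, f200ca9}.
Reachable from 710e52c: {710e52c}.
In 42c6f37's history but not 710e52c's: {163b8d9, 23f22ff, 42c6f37, 688729f, d91911a, f200ca9} — 6 commits.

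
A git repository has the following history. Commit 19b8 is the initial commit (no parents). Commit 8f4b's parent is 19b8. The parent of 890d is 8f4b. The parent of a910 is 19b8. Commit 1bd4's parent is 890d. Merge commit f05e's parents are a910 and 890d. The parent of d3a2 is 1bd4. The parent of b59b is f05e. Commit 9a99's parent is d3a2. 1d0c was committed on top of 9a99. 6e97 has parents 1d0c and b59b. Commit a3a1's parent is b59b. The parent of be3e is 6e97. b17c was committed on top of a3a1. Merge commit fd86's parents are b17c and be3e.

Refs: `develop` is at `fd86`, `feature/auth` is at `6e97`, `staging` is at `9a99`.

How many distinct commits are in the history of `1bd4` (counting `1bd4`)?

4

Walking parent pointers from 1bd4: reachable set = {19b8, 1bd4, 890d, 8f4b}.
That is 4 commits.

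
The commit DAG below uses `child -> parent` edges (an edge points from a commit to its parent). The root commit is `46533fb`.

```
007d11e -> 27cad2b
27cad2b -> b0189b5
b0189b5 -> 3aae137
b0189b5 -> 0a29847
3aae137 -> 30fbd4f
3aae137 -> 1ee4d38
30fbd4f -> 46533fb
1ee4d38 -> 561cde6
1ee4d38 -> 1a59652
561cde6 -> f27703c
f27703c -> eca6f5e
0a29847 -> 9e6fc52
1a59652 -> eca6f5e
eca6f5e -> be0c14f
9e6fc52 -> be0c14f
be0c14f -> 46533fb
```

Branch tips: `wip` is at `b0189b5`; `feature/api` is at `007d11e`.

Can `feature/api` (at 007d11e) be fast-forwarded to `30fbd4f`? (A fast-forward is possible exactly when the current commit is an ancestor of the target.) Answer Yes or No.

No

A fast-forward from 007d11e to 30fbd4f is possible iff 007d11e is an ancestor of 30fbd4f.
Ancestors of 30fbd4f: {30fbd4f, 46533fb}.
007d11e is not among them, so fast-forward is not possible.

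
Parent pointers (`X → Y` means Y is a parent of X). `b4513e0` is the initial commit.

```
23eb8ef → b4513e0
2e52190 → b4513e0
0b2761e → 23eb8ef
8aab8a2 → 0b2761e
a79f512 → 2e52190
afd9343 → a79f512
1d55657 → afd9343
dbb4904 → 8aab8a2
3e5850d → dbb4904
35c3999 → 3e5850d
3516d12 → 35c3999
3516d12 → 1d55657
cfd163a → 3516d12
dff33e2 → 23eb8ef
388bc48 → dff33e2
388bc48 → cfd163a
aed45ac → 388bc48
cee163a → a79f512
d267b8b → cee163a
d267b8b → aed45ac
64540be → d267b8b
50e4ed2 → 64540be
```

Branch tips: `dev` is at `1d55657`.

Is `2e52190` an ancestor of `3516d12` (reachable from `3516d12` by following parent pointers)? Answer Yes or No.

Yes

Ancestors of 3516d12 (commits reachable by following parents): {0b2761e, 1d55657, 23eb8ef, 2e52190, 3516d12, 35c3999, 3e5850d, 8aab8a2, a79f512, afd9343, b4513e0, dbb4904}.
2e52190 is in that set, so it is an ancestor of 3516d12.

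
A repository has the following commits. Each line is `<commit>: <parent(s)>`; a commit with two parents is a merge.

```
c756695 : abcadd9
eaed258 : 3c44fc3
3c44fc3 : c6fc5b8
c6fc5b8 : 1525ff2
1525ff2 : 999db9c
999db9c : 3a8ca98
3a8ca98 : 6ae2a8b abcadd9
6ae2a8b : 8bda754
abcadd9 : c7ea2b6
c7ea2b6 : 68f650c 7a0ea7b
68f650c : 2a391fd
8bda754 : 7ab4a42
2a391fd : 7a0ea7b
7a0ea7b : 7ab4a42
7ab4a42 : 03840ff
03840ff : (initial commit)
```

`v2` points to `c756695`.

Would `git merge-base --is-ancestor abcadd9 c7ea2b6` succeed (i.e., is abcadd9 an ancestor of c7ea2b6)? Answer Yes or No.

Ancestors of c7ea2b6: {03840ff, 2a391fd, 68f650c, 7a0ea7b, 7ab4a42, c7ea2b6}.
abcadd9 is not in that set, so it is not an ancestor of c7ea2b6.

No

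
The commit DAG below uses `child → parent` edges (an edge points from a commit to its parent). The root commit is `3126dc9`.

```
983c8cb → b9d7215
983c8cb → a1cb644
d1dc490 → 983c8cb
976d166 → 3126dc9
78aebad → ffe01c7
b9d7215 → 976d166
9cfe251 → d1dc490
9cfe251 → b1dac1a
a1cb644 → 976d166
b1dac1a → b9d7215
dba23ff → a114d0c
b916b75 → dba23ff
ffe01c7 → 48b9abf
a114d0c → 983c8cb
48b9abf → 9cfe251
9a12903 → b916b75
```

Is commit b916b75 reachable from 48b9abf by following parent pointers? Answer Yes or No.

No

Ancestors of 48b9abf: {3126dc9, 48b9abf, 976d166, 983c8cb, 9cfe251, a1cb644, b1dac1a, b9d7215, d1dc490}.
b916b75 is not in that set, so it is not an ancestor of 48b9abf.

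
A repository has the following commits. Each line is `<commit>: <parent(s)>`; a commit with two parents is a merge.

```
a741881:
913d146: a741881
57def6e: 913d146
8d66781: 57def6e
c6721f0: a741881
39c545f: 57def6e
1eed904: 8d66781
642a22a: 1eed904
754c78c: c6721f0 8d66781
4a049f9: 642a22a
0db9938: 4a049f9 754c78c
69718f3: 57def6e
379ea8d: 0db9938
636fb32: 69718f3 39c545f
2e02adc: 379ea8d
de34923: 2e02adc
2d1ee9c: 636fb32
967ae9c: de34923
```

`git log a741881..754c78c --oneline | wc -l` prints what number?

Reachable from 754c78c: {57def6e, 754c78c, 8d66781, 913d146, a741881, c6721f0}.
Reachable from a741881: {a741881}.
In 754c78c's history but not a741881's: {57def6e, 754c78c, 8d66781, 913d146, c6721f0} — 5 commits.

5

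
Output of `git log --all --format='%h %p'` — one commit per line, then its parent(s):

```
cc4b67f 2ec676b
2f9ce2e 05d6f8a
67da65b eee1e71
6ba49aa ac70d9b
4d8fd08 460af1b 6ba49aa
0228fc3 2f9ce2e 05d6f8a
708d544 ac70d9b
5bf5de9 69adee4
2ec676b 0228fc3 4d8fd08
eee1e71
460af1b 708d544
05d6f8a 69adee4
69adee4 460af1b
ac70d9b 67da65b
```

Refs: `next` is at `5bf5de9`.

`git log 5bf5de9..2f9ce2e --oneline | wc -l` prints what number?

2

Reachable from 2f9ce2e: {05d6f8a, 2f9ce2e, 460af1b, 67da65b, 69adee4, 708d544, ac70d9b, eee1e71}.
Reachable from 5bf5de9: {460af1b, 5bf5de9, 67da65b, 69adee4, 708d544, ac70d9b, eee1e71}.
In 2f9ce2e's history but not 5bf5de9's: {05d6f8a, 2f9ce2e} — 2 commits.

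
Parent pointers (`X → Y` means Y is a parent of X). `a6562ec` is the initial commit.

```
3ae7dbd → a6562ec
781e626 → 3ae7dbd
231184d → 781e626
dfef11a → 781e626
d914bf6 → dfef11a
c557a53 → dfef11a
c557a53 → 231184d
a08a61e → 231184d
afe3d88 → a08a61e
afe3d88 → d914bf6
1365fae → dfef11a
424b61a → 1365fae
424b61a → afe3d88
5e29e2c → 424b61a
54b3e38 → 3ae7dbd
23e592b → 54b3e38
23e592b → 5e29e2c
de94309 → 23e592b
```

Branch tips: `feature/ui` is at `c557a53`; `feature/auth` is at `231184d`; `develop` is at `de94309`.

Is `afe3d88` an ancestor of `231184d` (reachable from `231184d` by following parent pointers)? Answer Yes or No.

Ancestors of 231184d: {231184d, 3ae7dbd, 781e626, a6562ec}.
afe3d88 is not in that set, so it is not an ancestor of 231184d.

No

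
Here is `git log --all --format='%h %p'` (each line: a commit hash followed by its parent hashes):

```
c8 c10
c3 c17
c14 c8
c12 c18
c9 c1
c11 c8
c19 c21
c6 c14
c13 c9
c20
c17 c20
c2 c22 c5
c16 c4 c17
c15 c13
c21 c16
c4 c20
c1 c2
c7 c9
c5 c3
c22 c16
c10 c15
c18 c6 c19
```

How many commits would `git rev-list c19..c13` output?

7

Reachable from c13: {c1, c13, c16, c17, c2, c20, c22, c3, c4, c5, c9}.
Reachable from c19: {c16, c17, c19, c20, c21, c4}.
In c13's history but not c19's: {c1, c13, c2, c22, c3, c5, c9} — 7 commits.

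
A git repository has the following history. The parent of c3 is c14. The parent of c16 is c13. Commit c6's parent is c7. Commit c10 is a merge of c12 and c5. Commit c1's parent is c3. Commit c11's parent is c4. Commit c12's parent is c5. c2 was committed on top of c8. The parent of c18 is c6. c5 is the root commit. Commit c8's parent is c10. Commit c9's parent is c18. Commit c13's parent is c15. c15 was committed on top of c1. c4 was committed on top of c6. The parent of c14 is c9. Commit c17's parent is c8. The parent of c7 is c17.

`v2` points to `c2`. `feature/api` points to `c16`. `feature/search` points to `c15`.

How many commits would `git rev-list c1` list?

Walking parent pointers from c1: reachable set = {c1, c10, c12, c14, c17, c18, c3, c5, c6, c7, c8, c9}.
That is 12 commits.

12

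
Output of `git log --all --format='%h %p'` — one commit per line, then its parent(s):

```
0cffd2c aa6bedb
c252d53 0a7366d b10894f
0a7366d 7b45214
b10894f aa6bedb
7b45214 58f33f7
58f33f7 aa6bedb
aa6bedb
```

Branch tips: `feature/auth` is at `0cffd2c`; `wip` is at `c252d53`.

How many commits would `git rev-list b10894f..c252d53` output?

Reachable from c252d53: {0a7366d, 58f33f7, 7b45214, aa6bedb, b10894f, c252d53}.
Reachable from b10894f: {aa6bedb, b10894f}.
In c252d53's history but not b10894f's: {0a7366d, 58f33f7, 7b45214, c252d53} — 4 commits.

4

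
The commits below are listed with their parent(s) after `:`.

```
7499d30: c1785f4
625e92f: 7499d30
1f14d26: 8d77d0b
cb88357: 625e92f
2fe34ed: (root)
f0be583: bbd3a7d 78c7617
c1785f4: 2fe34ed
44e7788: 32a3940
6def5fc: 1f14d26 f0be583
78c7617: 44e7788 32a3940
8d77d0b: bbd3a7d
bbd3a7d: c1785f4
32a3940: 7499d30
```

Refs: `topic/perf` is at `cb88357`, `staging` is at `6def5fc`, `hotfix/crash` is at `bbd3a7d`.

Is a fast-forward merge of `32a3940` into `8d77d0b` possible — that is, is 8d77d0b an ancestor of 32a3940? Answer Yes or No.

No

A fast-forward from 8d77d0b to 32a3940 is possible iff 8d77d0b is an ancestor of 32a3940.
Ancestors of 32a3940: {2fe34ed, 32a3940, 7499d30, c1785f4}.
8d77d0b is not among them, so fast-forward is not possible.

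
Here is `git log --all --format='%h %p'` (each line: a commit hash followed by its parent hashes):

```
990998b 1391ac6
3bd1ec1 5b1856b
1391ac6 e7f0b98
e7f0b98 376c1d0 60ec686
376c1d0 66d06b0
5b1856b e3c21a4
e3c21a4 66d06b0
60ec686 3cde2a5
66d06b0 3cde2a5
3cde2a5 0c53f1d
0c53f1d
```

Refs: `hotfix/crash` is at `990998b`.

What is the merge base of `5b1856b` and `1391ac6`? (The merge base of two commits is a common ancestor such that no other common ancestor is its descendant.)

Ancestors of 5b1856b: {0c53f1d, 3cde2a5, 5b1856b, 66d06b0, e3c21a4}.
Ancestors of 1391ac6: {0c53f1d, 1391ac6, 376c1d0, 3cde2a5, 60ec686, 66d06b0, e7f0b98}.
Common ancestors: {0c53f1d, 3cde2a5, 66d06b0}.
Among these, 66d06b0 is not an ancestor of any other common ancestor — it is the merge base.

66d06b0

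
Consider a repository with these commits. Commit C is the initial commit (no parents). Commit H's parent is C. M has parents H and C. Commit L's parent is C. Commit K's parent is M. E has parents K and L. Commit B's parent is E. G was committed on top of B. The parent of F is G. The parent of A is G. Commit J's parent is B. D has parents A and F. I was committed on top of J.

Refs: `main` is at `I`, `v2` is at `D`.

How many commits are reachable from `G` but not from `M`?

5

Reachable from G: {B, C, E, G, H, K, L, M}.
Reachable from M: {C, H, M}.
In G's history but not M's: {B, E, G, K, L} — 5 commits.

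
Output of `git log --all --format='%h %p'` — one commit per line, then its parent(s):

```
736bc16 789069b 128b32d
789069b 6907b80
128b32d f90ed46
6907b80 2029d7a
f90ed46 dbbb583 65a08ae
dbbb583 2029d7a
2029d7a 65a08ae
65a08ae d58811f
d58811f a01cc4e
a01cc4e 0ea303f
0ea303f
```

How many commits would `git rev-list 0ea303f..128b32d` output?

Reachable from 128b32d: {0ea303f, 128b32d, 2029d7a, 65a08ae, a01cc4e, d58811f, dbbb583, f90ed46}.
Reachable from 0ea303f: {0ea303f}.
In 128b32d's history but not 0ea303f's: {128b32d, 2029d7a, 65a08ae, a01cc4e, d58811f, dbbb583, f90ed46} — 7 commits.

7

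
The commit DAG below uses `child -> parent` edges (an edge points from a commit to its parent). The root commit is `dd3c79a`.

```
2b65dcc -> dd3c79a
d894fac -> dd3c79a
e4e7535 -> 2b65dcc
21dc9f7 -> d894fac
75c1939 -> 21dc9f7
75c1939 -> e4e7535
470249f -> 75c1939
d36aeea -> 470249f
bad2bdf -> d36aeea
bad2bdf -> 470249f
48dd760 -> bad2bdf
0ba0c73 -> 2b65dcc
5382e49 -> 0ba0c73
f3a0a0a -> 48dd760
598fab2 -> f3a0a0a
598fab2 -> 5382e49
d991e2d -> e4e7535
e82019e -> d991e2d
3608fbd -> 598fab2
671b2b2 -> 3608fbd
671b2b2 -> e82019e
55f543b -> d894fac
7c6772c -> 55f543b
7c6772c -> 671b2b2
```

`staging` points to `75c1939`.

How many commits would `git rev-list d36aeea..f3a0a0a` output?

Reachable from f3a0a0a: {21dc9f7, 2b65dcc, 470249f, 48dd760, 75c1939, bad2bdf, d36aeea, d894fac, dd3c79a, e4e7535, f3a0a0a}.
Reachable from d36aeea: {21dc9f7, 2b65dcc, 470249f, 75c1939, d36aeea, d894fac, dd3c79a, e4e7535}.
In f3a0a0a's history but not d36aeea's: {48dd760, bad2bdf, f3a0a0a} — 3 commits.

3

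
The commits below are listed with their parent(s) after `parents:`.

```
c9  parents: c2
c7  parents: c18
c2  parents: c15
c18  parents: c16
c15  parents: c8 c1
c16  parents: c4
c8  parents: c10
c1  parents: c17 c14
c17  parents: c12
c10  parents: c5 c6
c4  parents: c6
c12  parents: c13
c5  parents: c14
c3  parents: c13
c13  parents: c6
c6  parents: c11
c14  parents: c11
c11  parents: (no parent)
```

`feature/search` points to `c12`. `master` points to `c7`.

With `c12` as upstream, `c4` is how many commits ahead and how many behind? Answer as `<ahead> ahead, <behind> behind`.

1 ahead, 2 behind

Reachable from c4: {c11, c4, c6}.
Reachable from c12: {c11, c12, c13, c6}.
Only in c4's history (ahead): {c4} — 1.
Only in c12's history (behind): {c12, c13} — 2.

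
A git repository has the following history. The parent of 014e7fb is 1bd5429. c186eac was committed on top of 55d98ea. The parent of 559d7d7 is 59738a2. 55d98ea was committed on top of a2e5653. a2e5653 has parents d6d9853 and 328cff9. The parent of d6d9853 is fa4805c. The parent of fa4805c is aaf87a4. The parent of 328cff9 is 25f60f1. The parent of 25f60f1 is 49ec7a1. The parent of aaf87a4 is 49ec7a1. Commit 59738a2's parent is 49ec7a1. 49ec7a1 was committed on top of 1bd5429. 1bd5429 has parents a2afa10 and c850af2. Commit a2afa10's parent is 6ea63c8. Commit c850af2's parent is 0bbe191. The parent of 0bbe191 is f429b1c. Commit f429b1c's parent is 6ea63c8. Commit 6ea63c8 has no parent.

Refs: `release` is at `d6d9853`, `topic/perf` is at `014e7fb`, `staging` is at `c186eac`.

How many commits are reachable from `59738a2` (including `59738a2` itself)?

Walking parent pointers from 59738a2: reachable set = {0bbe191, 1bd5429, 49ec7a1, 59738a2, 6ea63c8, a2afa10, c850af2, f429b1c}.
That is 8 commits.

8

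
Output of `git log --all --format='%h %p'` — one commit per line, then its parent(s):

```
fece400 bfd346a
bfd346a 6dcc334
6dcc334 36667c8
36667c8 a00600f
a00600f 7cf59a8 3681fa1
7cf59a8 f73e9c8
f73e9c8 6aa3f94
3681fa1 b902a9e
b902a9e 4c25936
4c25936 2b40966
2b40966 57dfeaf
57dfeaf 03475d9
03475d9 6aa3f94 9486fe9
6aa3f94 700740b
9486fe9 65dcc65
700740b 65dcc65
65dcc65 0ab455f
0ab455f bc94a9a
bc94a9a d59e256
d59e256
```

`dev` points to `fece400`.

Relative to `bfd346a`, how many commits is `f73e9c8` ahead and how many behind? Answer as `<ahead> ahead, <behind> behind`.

0 ahead, 12 behind

Reachable from f73e9c8: {0ab455f, 65dcc65, 6aa3f94, 700740b, bc94a9a, d59e256, f73e9c8}.
Reachable from bfd346a: {03475d9, 0ab455f, 2b40966, 36667c8, 3681fa1, 4c25936, 57dfeaf, 65dcc65, 6aa3f94, 6dcc334, 700740b, 7cf59a8, 9486fe9, a00600f, b902a9e, bc94a9a, bfd346a, d59e256, f73e9c8}.
Only in f73e9c8's history (ahead): {} — 0.
Only in bfd346a's history (behind): {03475d9, 2b40966, 36667c8, 3681fa1, 4c25936, 57dfeaf, 6dcc334, 7cf59a8, 9486fe9, a00600f, b902a9e, bfd346a} — 12.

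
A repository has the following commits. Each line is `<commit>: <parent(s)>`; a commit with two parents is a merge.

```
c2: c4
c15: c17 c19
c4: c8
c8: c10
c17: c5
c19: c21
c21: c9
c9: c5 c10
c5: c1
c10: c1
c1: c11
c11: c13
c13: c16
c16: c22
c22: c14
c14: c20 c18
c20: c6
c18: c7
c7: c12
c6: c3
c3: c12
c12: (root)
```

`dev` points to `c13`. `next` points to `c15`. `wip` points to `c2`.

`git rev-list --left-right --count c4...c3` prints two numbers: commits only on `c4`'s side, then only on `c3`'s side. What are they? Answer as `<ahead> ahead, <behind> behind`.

Reachable from c4: {c1, c10, c11, c12, c13, c14, c16, c18, c20, c22, c3, c4, c6, c7, c8}.
Reachable from c3: {c12, c3}.
Only in c4's history (ahead): {c1, c10, c11, c13, c14, c16, c18, c20, c22, c4, c6, c7, c8} — 13.
Only in c3's history (behind): {} — 0.

13 ahead, 0 behind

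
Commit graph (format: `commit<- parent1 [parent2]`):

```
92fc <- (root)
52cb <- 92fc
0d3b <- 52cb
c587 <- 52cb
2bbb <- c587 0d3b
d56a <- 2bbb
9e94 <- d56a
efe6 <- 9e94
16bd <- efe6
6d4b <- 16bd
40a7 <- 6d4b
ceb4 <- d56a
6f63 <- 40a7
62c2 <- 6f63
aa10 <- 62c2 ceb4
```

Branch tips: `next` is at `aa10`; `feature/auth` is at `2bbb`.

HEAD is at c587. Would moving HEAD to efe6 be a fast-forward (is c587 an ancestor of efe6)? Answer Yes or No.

A fast-forward from c587 to efe6 is possible iff c587 is an ancestor of efe6.
Ancestors of efe6: {0d3b, 2bbb, 52cb, 92fc, 9e94, c587, d56a, efe6}.
c587 is among them, so fast-forward is possible.

Yes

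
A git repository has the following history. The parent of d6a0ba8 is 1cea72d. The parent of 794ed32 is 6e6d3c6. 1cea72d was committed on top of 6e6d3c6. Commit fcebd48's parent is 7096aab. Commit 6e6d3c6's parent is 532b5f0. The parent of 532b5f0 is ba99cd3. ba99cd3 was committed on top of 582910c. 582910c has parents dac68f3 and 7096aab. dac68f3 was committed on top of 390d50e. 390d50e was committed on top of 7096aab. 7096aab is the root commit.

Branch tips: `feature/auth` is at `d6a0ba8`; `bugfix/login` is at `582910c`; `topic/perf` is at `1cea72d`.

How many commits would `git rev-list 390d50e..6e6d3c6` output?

5

Reachable from 6e6d3c6: {390d50e, 532b5f0, 582910c, 6e6d3c6, 7096aab, ba99cd3, dac68f3}.
Reachable from 390d50e: {390d50e, 7096aab}.
In 6e6d3c6's history but not 390d50e's: {532b5f0, 582910c, 6e6d3c6, ba99cd3, dac68f3} — 5 commits.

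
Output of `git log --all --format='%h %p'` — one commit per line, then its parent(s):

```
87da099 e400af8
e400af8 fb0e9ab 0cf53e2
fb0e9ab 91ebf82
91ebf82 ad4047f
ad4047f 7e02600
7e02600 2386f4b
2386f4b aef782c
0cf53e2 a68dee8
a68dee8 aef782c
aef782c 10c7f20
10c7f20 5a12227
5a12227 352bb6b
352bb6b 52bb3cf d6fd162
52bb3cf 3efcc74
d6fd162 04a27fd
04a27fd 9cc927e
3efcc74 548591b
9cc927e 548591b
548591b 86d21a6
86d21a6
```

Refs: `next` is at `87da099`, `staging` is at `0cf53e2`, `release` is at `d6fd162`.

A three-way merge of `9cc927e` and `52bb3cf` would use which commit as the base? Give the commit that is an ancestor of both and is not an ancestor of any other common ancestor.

548591b

Ancestors of 9cc927e: {548591b, 86d21a6, 9cc927e}.
Ancestors of 52bb3cf: {3efcc74, 52bb3cf, 548591b, 86d21a6}.
Common ancestors: {548591b, 86d21a6}.
Among these, 548591b is not an ancestor of any other common ancestor — it is the merge base.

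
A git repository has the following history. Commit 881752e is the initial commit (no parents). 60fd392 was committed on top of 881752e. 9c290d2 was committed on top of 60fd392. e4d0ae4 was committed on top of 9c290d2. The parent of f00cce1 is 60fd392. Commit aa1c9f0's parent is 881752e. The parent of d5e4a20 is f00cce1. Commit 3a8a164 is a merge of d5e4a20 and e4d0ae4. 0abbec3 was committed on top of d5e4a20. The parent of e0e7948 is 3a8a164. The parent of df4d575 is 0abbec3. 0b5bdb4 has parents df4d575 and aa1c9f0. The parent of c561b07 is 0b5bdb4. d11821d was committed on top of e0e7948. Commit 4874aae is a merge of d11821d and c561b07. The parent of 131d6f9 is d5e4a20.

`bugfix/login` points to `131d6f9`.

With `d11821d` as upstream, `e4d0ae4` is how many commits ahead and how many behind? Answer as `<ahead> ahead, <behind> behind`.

Reachable from e4d0ae4: {60fd392, 881752e, 9c290d2, e4d0ae4}.
Reachable from d11821d: {3a8a164, 60fd392, 881752e, 9c290d2, d11821d, d5e4a20, e0e7948, e4d0ae4, f00cce1}.
Only in e4d0ae4's history (ahead): {} — 0.
Only in d11821d's history (behind): {3a8a164, d11821d, d5e4a20, e0e7948, f00cce1} — 5.

0 ahead, 5 behind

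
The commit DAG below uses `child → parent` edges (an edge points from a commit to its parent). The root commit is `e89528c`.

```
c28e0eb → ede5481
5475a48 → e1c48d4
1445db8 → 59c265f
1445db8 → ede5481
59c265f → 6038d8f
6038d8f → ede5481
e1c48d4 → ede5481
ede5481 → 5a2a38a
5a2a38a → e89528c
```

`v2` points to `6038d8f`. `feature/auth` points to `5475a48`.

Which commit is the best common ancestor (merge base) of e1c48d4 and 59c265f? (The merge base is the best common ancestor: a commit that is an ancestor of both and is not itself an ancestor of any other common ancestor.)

Ancestors of e1c48d4: {5a2a38a, e1c48d4, e89528c, ede5481}.
Ancestors of 59c265f: {59c265f, 5a2a38a, 6038d8f, e89528c, ede5481}.
Common ancestors: {5a2a38a, e89528c, ede5481}.
Among these, ede5481 is not an ancestor of any other common ancestor — it is the merge base.

ede5481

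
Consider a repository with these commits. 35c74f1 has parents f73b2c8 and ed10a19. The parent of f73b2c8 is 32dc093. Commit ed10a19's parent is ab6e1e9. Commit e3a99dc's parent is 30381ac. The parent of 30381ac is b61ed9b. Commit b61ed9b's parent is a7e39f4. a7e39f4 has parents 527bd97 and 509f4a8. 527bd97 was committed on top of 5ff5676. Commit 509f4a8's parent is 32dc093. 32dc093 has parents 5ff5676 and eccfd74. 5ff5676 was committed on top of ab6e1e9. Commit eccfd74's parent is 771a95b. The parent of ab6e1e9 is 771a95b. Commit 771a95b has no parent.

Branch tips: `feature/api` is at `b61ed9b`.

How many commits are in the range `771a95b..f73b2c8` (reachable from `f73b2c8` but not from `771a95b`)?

Reachable from f73b2c8: {32dc093, 5ff5676, 771a95b, ab6e1e9, eccfd74, f73b2c8}.
Reachable from 771a95b: {771a95b}.
In f73b2c8's history but not 771a95b's: {32dc093, 5ff5676, ab6e1e9, eccfd74, f73b2c8} — 5 commits.

5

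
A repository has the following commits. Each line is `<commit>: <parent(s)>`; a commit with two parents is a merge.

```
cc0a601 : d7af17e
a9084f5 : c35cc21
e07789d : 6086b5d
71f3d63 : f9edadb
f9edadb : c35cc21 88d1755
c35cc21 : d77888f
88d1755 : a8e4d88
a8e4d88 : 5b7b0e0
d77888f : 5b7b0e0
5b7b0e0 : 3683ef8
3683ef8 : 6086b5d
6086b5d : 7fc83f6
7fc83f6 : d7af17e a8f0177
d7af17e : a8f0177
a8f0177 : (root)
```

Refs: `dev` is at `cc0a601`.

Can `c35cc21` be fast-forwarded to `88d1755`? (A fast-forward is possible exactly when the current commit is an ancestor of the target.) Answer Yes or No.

A fast-forward from c35cc21 to 88d1755 is possible iff c35cc21 is an ancestor of 88d1755.
Ancestors of 88d1755: {3683ef8, 5b7b0e0, 6086b5d, 7fc83f6, 88d1755, a8e4d88, a8f0177, d7af17e}.
c35cc21 is not among them, so fast-forward is not possible.

No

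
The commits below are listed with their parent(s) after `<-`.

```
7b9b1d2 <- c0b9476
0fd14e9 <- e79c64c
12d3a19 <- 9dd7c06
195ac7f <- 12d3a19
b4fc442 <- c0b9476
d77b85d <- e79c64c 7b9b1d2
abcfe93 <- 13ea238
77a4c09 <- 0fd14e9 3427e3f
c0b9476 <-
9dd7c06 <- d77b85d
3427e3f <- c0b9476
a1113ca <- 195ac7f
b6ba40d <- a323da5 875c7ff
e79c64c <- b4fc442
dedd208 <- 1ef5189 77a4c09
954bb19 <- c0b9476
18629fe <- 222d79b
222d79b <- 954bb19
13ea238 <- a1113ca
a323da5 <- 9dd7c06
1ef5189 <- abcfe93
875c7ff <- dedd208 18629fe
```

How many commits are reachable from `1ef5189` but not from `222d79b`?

11

Reachable from 1ef5189: {12d3a19, 13ea238, 195ac7f, 1ef5189, 7b9b1d2, 9dd7c06, a1113ca, abcfe93, b4fc442, c0b9476, d77b85d, e79c64c}.
Reachable from 222d79b: {222d79b, 954bb19, c0b9476}.
In 1ef5189's history but not 222d79b's: {12d3a19, 13ea238, 195ac7f, 1ef5189, 7b9b1d2, 9dd7c06, a1113ca, abcfe93, b4fc442, d77b85d, e79c64c} — 11 commits.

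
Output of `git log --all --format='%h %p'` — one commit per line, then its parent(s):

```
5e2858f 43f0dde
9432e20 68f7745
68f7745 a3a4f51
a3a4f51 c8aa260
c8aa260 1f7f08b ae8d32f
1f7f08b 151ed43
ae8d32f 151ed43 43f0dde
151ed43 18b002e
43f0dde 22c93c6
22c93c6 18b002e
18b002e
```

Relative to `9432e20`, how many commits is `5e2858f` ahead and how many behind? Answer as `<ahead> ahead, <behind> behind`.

Reachable from 5e2858f: {18b002e, 22c93c6, 43f0dde, 5e2858f}.
Reachable from 9432e20: {151ed43, 18b002e, 1f7f08b, 22c93c6, 43f0dde, 68f7745, 9432e20, a3a4f51, ae8d32f, c8aa260}.
Only in 5e2858f's history (ahead): {5e2858f} — 1.
Only in 9432e20's history (behind): {151ed43, 1f7f08b, 68f7745, 9432e20, a3a4f51, ae8d32f, c8aa260} — 7.

1 ahead, 7 behind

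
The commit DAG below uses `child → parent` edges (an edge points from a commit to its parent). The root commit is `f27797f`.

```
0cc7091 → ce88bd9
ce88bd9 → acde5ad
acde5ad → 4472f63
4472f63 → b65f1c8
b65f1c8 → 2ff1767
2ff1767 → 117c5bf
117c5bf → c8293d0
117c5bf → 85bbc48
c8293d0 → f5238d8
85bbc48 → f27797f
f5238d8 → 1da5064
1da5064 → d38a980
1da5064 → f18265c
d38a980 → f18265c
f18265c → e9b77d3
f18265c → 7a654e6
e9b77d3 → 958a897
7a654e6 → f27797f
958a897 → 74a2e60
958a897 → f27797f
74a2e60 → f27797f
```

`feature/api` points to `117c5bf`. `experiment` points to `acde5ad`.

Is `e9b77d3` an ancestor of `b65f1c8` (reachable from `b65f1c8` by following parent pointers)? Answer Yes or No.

Ancestors of b65f1c8 (commits reachable by following parents): {117c5bf, 1da5064, 2ff1767, 74a2e60, 7a654e6, 85bbc48, 958a897, b65f1c8, c8293d0, d38a980, e9b77d3, f18265c, f27797f, f5238d8}.
e9b77d3 is in that set, so it is an ancestor of b65f1c8.

Yes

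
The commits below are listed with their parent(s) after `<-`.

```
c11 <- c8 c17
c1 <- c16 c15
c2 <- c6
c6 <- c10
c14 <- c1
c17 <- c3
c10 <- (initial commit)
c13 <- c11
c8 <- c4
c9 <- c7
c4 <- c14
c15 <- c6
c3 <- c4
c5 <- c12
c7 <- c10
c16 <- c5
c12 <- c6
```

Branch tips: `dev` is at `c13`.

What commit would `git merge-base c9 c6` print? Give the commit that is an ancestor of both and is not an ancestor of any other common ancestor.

c10

Ancestors of c9: {c10, c7, c9}.
Ancestors of c6: {c10, c6}.
Common ancestors: {c10}.
The only common ancestor is c10, so it is the merge base.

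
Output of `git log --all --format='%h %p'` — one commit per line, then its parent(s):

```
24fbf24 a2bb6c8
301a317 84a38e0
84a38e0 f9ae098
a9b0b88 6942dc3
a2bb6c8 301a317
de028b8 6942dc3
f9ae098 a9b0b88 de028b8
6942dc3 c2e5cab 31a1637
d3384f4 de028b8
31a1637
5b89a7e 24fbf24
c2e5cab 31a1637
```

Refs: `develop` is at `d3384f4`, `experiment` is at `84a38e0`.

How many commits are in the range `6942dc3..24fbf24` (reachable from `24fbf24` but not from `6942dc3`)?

7

Reachable from 24fbf24: {24fbf24, 301a317, 31a1637, 6942dc3, 84a38e0, a2bb6c8, a9b0b88, c2e5cab, de028b8, f9ae098}.
Reachable from 6942dc3: {31a1637, 6942dc3, c2e5cab}.
In 24fbf24's history but not 6942dc3's: {24fbf24, 301a317, 84a38e0, a2bb6c8, a9b0b88, de028b8, f9ae098} — 7 commits.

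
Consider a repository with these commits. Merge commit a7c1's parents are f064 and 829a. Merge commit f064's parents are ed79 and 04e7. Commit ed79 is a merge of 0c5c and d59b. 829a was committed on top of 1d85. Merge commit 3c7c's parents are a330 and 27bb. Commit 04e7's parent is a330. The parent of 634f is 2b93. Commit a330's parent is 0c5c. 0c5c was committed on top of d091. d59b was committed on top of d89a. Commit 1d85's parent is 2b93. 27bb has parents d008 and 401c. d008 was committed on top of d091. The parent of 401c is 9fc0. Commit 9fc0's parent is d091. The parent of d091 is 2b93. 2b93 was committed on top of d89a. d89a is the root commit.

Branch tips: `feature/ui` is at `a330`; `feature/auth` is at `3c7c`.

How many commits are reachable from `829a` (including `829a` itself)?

Walking parent pointers from 829a: reachable set = {1d85, 2b93, 829a, d89a}.
That is 4 commits.

4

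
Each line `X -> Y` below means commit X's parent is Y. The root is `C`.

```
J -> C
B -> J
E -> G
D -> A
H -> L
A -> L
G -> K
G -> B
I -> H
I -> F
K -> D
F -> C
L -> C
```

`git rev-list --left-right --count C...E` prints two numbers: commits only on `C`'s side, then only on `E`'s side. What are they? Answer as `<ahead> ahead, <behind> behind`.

Reachable from C: {C}.
Reachable from E: {A, B, C, D, E, G, J, K, L}.
Only in C's history (ahead): {} — 0.
Only in E's history (behind): {A, B, D, E, G, J, K, L} — 8.

0 ahead, 8 behind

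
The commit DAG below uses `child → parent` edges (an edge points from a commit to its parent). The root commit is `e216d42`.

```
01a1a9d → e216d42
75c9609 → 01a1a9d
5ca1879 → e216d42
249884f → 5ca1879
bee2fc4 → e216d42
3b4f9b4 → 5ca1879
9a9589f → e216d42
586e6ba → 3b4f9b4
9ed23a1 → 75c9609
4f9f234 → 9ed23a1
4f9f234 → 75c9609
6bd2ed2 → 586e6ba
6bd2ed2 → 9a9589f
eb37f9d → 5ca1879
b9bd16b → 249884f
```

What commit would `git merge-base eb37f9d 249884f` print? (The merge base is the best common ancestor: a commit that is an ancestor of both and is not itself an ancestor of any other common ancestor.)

Ancestors of eb37f9d: {5ca1879, e216d42, eb37f9d}.
Ancestors of 249884f: {249884f, 5ca1879, e216d42}.
Common ancestors: {5ca1879, e216d42}.
Among these, 5ca1879 is not an ancestor of any other common ancestor — it is the merge base.

5ca1879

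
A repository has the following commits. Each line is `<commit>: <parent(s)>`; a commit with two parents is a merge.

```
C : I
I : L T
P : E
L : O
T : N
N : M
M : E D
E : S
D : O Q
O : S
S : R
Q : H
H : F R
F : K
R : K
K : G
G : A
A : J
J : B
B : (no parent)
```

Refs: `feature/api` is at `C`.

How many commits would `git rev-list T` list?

Walking parent pointers from T: reachable set = {A, B, D, E, F, G, H, J, K, M, N, O, Q, R, S, T}.
That is 16 commits.

16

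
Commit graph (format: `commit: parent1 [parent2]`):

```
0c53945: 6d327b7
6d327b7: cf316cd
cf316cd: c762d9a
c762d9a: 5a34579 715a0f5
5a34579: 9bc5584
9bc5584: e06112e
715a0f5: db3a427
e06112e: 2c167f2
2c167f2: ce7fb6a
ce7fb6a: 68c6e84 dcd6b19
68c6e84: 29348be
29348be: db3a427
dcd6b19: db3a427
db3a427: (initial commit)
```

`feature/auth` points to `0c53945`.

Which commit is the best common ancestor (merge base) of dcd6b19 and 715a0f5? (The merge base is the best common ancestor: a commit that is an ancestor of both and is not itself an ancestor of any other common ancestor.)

db3a427

Ancestors of dcd6b19: {db3a427, dcd6b19}.
Ancestors of 715a0f5: {715a0f5, db3a427}.
Common ancestors: {db3a427}.
The only common ancestor is db3a427, so it is the merge base.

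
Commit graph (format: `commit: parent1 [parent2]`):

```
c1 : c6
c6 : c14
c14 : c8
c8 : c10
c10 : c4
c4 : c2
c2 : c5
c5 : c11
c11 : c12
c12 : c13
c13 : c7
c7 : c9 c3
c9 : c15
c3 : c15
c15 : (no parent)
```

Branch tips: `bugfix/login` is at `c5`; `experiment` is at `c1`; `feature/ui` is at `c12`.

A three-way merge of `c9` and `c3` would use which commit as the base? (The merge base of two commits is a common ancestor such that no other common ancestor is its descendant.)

Ancestors of c9: {c15, c9}.
Ancestors of c3: {c15, c3}.
Common ancestors: {c15}.
The only common ancestor is c15, so it is the merge base.

c15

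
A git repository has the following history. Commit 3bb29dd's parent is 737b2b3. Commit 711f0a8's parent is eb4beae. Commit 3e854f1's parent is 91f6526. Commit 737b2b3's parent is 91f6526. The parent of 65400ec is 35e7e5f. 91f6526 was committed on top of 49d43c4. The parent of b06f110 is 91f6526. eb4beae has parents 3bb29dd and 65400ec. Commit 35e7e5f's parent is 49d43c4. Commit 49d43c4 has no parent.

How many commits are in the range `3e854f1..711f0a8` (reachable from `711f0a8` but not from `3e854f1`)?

6

Reachable from 711f0a8: {35e7e5f, 3bb29dd, 49d43c4, 65400ec, 711f0a8, 737b2b3, 91f6526, eb4beae}.
Reachable from 3e854f1: {3e854f1, 49d43c4, 91f6526}.
In 711f0a8's history but not 3e854f1's: {35e7e5f, 3bb29dd, 65400ec, 711f0a8, 737b2b3, eb4beae} — 6 commits.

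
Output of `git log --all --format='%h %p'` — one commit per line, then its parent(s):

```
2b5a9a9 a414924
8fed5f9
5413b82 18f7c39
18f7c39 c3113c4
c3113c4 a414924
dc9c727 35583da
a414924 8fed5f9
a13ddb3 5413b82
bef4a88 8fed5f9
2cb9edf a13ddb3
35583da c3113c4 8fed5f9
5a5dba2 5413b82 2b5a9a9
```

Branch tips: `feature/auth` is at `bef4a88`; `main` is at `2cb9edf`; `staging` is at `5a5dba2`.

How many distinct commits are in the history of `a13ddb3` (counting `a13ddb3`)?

Walking parent pointers from a13ddb3: reachable set = {18f7c39, 5413b82, 8fed5f9, a13ddb3, a414924, c3113c4}.
That is 6 commits.

6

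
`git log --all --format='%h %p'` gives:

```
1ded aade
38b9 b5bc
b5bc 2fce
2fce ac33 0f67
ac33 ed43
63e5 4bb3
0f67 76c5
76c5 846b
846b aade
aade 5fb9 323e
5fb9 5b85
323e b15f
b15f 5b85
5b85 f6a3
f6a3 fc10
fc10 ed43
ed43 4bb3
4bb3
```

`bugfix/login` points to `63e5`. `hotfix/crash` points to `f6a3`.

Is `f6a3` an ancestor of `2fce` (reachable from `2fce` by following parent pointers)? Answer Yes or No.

Yes

Ancestors of 2fce (commits reachable by following parents): {0f67, 2fce, 323e, 4bb3, 5b85, 5fb9, 76c5, 846b, aade, ac33, b15f, ed43, f6a3, fc10}.
f6a3 is in that set, so it is an ancestor of 2fce.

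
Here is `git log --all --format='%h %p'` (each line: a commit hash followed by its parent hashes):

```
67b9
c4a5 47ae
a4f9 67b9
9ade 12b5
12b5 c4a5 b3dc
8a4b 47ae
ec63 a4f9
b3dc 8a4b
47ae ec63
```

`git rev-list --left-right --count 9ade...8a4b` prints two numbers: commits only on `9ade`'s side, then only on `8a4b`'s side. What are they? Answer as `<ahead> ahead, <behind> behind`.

4 ahead, 0 behind

Reachable from 9ade: {12b5, 47ae, 67b9, 8a4b, 9ade, a4f9, b3dc, c4a5, ec63}.
Reachable from 8a4b: {47ae, 67b9, 8a4b, a4f9, ec63}.
Only in 9ade's history (ahead): {12b5, 9ade, b3dc, c4a5} — 4.
Only in 8a4b's history (behind): {} — 0.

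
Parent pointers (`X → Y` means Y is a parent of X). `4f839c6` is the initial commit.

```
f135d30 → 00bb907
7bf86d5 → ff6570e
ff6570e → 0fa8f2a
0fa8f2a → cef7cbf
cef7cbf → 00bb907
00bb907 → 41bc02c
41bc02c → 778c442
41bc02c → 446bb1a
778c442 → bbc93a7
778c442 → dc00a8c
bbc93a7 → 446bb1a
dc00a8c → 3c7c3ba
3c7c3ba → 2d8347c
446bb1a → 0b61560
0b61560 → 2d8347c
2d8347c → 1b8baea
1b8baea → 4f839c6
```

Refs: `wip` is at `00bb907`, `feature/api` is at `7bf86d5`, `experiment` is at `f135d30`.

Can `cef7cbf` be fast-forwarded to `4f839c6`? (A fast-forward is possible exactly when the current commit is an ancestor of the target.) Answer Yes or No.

A fast-forward from cef7cbf to 4f839c6 is possible iff cef7cbf is an ancestor of 4f839c6.
Ancestors of 4f839c6: {4f839c6}.
cef7cbf is not among them, so fast-forward is not possible.

No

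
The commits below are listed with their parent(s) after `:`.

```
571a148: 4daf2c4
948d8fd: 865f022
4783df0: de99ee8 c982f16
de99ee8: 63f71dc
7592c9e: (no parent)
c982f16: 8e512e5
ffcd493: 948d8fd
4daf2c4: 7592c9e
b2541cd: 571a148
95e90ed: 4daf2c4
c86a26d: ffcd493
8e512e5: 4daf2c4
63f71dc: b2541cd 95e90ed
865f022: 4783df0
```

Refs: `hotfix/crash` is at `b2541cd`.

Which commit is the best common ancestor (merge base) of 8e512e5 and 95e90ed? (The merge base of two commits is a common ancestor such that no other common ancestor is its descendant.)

4daf2c4

Ancestors of 8e512e5: {4daf2c4, 7592c9e, 8e512e5}.
Ancestors of 95e90ed: {4daf2c4, 7592c9e, 95e90ed}.
Common ancestors: {4daf2c4, 7592c9e}.
Among these, 4daf2c4 is not an ancestor of any other common ancestor — it is the merge base.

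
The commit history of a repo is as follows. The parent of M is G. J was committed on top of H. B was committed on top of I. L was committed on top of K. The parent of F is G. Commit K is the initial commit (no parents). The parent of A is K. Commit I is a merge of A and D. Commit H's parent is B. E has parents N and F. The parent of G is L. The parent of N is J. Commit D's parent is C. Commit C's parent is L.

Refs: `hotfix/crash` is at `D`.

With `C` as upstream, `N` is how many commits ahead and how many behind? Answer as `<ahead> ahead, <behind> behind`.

Reachable from N: {A, B, C, D, H, I, J, K, L, N}.
Reachable from C: {C, K, L}.
Only in N's history (ahead): {A, B, D, H, I, J, N} — 7.
Only in C's history (behind): {} — 0.

7 ahead, 0 behind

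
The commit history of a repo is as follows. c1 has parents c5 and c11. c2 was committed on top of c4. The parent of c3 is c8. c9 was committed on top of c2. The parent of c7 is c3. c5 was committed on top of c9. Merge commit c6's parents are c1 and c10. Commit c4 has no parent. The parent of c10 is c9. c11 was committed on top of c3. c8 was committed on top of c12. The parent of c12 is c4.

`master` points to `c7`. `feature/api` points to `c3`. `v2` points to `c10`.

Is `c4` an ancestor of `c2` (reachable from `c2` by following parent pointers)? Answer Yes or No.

Yes

Ancestors of c2 (commits reachable by following parents): {c2, c4}.
c4 is in that set, so it is an ancestor of c2.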